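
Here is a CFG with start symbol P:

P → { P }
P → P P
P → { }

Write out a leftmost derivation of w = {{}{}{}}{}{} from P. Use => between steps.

P => PP   [P → P P]
PP => PPP   [P → P P]
PPP => {P}PP   [P → { P }]
{P}PP => {PP}PP   [P → P P]
{PP}PP => {PPP}PP   [P → P P]
{PPP}PP => {{}PP}PP   [P → { }]
{{}PP}PP => {{}{}P}PP   [P → { }]
{{}{}P}PP => {{}{}{}}PP   [P → { }]
{{}{}{}}PP => {{}{}{}}{}P   [P → { }]
{{}{}{}}{}P => {{}{}{}}{}{}   [P → { }]

P => PP => PPP => {P}PP => {PP}PP => {PPP}PP => {{}PP}PP => {{}{}P}PP => {{}{}{}}PP => {{}{}{}}{}P => {{}{}{}}{}{}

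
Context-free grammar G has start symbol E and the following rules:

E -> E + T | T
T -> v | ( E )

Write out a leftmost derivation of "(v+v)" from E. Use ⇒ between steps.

E⇒T⇒(E)⇒(E+T)⇒(T+T)⇒(v+T)⇒(v+v)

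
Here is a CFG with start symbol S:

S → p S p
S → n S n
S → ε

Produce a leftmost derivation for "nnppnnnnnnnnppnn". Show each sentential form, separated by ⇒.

S ⇒ nSn ⇒ nnSnn ⇒ nnpSpnn ⇒ nnppSppnn ⇒ nnppnSnppnn ⇒ nnppnnSnnppnn ⇒ nnppnnnSnnnppnn ⇒ nnppnnnnSnnnnppnn ⇒ nnppnnnnnnnnppnn

S ⇒ nSn   [S → n S n]
nSn ⇒ nnSnn   [S → n S n]
nnSnn ⇒ nnpSpnn   [S → p S p]
nnpSpnn ⇒ nnppSppnn   [S → p S p]
nnppSppnn ⇒ nnppnSnppnn   [S → n S n]
nnppnSnppnn ⇒ nnppnnSnnppnn   [S → n S n]
nnppnnSnnppnn ⇒ nnppnnnSnnnppnn   [S → n S n]
nnppnnnSnnnppnn ⇒ nnppnnnnSnnnnppnn   [S → n S n]
nnppnnnnSnnnnppnn ⇒ nnppnnnnnnnnppnn   [S → ε]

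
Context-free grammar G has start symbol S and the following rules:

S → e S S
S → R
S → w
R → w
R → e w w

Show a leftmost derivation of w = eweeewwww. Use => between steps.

S => eSS => eRS => ewS => eweSS => eweeSSS => eweeeSSSS => eweeewSSS => eweeewwSS => eweeewwwS => eweeewwww

S => eSS   [S → e S S]
eSS => eRS   [S → R]
eRS => ewS   [R → w]
ewS => eweSS   [S → e S S]
eweSS => eweeSSS   [S → e S S]
eweeSSS => eweeeSSSS   [S → e S S]
eweeeSSSS => eweeewSSS   [S → w]
eweeewSSS => eweeewwSS   [S → w]
eweeewwSS => eweeewwwS   [S → w]
eweeewwwS => eweeewwww   [S → w]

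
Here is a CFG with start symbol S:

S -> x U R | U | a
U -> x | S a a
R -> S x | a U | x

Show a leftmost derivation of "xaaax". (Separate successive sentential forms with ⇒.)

S ⇒ xUR ⇒ xSaaR ⇒ xaaaR ⇒ xaaax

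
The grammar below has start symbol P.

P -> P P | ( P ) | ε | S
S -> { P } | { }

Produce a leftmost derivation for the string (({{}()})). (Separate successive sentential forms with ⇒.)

P ⇒ (P) ⇒ ((P)) ⇒ ((S)) ⇒ (({P})) ⇒ (({PP})) ⇒ (({SP})) ⇒ (({{}P})) ⇒ (({{}(P)})) ⇒ (({{}()}))

P ⇒ (P)   [P -> ( P )]
(P) ⇒ ((P))   [P -> ( P )]
((P)) ⇒ ((S))   [P -> S]
((S)) ⇒ (({P}))   [S -> { P }]
(({P})) ⇒ (({PP}))   [P -> P P]
(({PP})) ⇒ (({SP}))   [P -> S]
(({SP})) ⇒ (({{}P}))   [S -> { }]
(({{}P})) ⇒ (({{}(P)}))   [P -> ( P )]
(({{}(P)})) ⇒ (({{}()}))   [P -> ε]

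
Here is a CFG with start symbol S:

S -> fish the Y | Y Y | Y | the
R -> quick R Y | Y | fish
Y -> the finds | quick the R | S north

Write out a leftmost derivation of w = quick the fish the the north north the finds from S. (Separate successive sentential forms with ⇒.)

S ⇒ Y Y ⇒ quick the R Y ⇒ quick the Y Y ⇒ quick the S north Y ⇒ quick the fish the Y north Y ⇒ quick the fish the S north north Y ⇒ quick the fish the the north north Y ⇒ quick the fish the the north north the finds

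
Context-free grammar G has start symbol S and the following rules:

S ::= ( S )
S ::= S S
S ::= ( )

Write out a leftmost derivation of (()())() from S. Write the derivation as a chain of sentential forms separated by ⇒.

S ⇒ SS ⇒ (S)S ⇒ (SS)S ⇒ (()S)S ⇒ (()())S ⇒ (()())()

S ⇒ SS   [S ::= S S]
SS ⇒ (S)S   [S ::= ( S )]
(S)S ⇒ (SS)S   [S ::= S S]
(SS)S ⇒ (()S)S   [S ::= ( )]
(()S)S ⇒ (()())S   [S ::= ( )]
(()())S ⇒ (()())()   [S ::= ( )]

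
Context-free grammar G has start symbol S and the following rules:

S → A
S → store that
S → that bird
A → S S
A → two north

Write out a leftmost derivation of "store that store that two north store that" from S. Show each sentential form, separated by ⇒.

S ⇒ A   [S → A]
A ⇒ S S   [A → S S]
S S ⇒ A S   [S → A]
A S ⇒ S S S   [A → S S]
S S S ⇒ store that S S   [S → store that]
store that S S ⇒ store that store that S   [S → store that]
store that store that S ⇒ store that store that A   [S → A]
store that store that A ⇒ store that store that S S   [A → S S]
store that store that S S ⇒ store that store that A S   [S → A]
store that store that A S ⇒ store that store that two north S   [A → two north]
store that store that two north S ⇒ store that store that two north store that   [S → store that]

S ⇒ A ⇒ S S ⇒ A S ⇒ S S S ⇒ store that S S ⇒ store that store that S ⇒ store that store that A ⇒ store that store that S S ⇒ store that store that A S ⇒ store that store that two north S ⇒ store that store that two north store that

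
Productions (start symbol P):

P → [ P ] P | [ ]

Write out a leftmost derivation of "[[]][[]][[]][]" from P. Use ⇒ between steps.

P ⇒ [P]P ⇒ [[]]P ⇒ [[]][P]P ⇒ [[]][[]]P ⇒ [[]][[]][P]P ⇒ [[]][[]][[]]P ⇒ [[]][[]][[]][]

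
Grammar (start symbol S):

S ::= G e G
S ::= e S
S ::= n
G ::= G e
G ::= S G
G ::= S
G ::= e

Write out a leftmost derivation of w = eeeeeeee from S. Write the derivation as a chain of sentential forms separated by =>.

S => eS   [S ::= e S]
eS => eGeG   [S ::= G e G]
eGeG => eGeeG   [G ::= G e]
eGeeG => eSeeG   [G ::= S]
eSeeG => eeSeeG   [S ::= e S]
eeSeeG => eeGeGeeG   [S ::= G e G]
eeGeGeeG => eeeeGeeG   [G ::= e]
eeeeGeeG => eeeeeeeG   [G ::= e]
eeeeeeeG => eeeeeeee   [G ::= e]

S=>eS=>eGeG=>eGeeG=>eSeeG=>eeSeeG=>eeGeGeeG=>eeeeGeeG=>eeeeeeeG=>eeeeeeee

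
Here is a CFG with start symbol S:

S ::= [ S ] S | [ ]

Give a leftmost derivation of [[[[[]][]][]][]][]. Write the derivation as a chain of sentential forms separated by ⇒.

S ⇒ [S]S   [S ::= [ S ] S]
[S]S ⇒ [[S]S]S   [S ::= [ S ] S]
[[S]S]S ⇒ [[[S]S]S]S   [S ::= [ S ] S]
[[[S]S]S]S ⇒ [[[[S]S]S]S]S   [S ::= [ S ] S]
[[[[S]S]S]S]S ⇒ [[[[[]]S]S]S]S   [S ::= [ ]]
[[[[[]]S]S]S]S ⇒ [[[[[]][]]S]S]S   [S ::= [ ]]
[[[[[]][]]S]S]S ⇒ [[[[[]][]][]]S]S   [S ::= [ ]]
[[[[[]][]][]]S]S ⇒ [[[[[]][]][]][]]S   [S ::= [ ]]
[[[[[]][]][]][]]S ⇒ [[[[[]][]][]][]][]   [S ::= [ ]]

S⇒[S]S⇒[[S]S]S⇒[[[S]S]S]S⇒[[[[S]S]S]S]S⇒[[[[[]]S]S]S]S⇒[[[[[]][]]S]S]S⇒[[[[[]][]][]]S]S⇒[[[[[]][]][]][]]S⇒[[[[[]][]][]][]][]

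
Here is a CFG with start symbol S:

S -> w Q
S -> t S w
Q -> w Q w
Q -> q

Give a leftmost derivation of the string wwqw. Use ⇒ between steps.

S ⇒ wQ   [S -> w Q]
wQ ⇒ wwQw   [Q -> w Q w]
wwQw ⇒ wwqw   [Q -> q]

S⇒wQ⇒wwQw⇒wwqw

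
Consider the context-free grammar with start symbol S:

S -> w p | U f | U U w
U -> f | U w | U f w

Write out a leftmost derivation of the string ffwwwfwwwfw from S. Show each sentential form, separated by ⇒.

S ⇒ UUw ⇒ UwUw ⇒ UwwUw ⇒ UfwwwUw ⇒ UwfwwwUw ⇒ UwwfwwwUw ⇒ UfwwwfwwwUw ⇒ ffwwwfwwwUw ⇒ ffwwwfwwwfw

S ⇒ UUw   [S -> U U w]
UUw ⇒ UwUw   [U -> U w]
UwUw ⇒ UwwUw   [U -> U w]
UwwUw ⇒ UfwwwUw   [U -> U f w]
UfwwwUw ⇒ UwfwwwUw   [U -> U w]
UwfwwwUw ⇒ UwwfwwwUw   [U -> U w]
UwwfwwwUw ⇒ UfwwwfwwwUw   [U -> U f w]
UfwwwfwwwUw ⇒ ffwwwfwwwUw   [U -> f]
ffwwwfwwwUw ⇒ ffwwwfwwwfw   [U -> f]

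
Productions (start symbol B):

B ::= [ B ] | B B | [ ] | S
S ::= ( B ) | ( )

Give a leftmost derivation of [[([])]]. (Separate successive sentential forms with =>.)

B => [B] => [[B]] => [[S]] => [[(B)]] => [[([])]]

B => [B]   [B ::= [ B ]]
[B] => [[B]]   [B ::= [ B ]]
[[B]] => [[S]]   [B ::= S]
[[S]] => [[(B)]]   [S ::= ( B )]
[[(B)]] => [[([])]]   [B ::= [ ]]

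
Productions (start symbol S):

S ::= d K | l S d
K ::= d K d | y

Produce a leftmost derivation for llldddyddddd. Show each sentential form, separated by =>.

S => lSd   [S ::= l S d]
lSd => llSdd   [S ::= l S d]
llSdd => lllSddd   [S ::= l S d]
lllSddd => llldKddd   [S ::= d K]
llldKddd => lllddKdddd   [K ::= d K d]
lllddKdddd => llldddKddddd   [K ::= d K d]
llldddKddddd => llldddyddddd   [K ::= y]

S => lSd => llSdd => lllSddd => llldKddd => lllddKdddd => llldddKddddd => llldddyddddd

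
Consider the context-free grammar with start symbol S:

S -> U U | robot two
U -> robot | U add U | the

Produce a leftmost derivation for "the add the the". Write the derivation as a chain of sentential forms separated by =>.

S => U U   [S -> U U]
U U => U add U U   [U -> U add U]
U add U U => the add U U   [U -> the]
the add U U => the add the U   [U -> the]
the add the U => the add the the   [U -> the]

S => U U => U add U U => the add U U => the add the U => the add the the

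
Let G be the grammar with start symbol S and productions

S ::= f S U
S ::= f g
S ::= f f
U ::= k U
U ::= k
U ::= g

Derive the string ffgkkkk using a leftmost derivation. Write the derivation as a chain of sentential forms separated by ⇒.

S⇒fSU⇒ffgU⇒ffgkU⇒ffgkkU⇒ffgkkkU⇒ffgkkkk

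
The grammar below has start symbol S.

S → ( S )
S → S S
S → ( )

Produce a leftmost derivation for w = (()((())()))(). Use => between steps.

S => SS   [S → S S]
SS => (S)S   [S → ( S )]
(S)S => (SS)S   [S → S S]
(SS)S => (()S)S   [S → ( )]
(()S)S => (()(S))S   [S → ( S )]
(()(S))S => (()(SS))S   [S → S S]
(()(SS))S => (()((S)S))S   [S → ( S )]
(()((S)S))S => (()((())S))S   [S → ( )]
(()((())S))S => (()((())()))S   [S → ( )]
(()((())()))S => (()((())()))()   [S → ( )]

S => SS => (S)S => (SS)S => (()S)S => (()(S))S => (()(SS))S => (()((S)S))S => (()((())S))S => (()((())()))S => (()((())()))()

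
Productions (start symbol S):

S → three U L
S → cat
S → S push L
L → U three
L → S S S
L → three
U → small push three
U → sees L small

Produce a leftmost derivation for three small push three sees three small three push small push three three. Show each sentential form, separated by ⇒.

S ⇒ S push L ⇒ three U L push L ⇒ three small push three L push L ⇒ three small push three U three push L ⇒ three small push three sees L small three push L ⇒ three small push three sees three small three push L ⇒ three small push three sees three small three push U three ⇒ three small push three sees three small three push small push three three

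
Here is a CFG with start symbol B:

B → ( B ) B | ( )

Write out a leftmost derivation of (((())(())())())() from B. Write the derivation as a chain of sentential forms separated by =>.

B => (B)B => ((B)B)B => (((B)B)B)B => (((())B)B)B => (((())(B)B)B)B => (((())(())B)B)B => (((())(())())B)B => (((())(())())())B => (((())(())())())()

B => (B)B   [B → ( B ) B]
(B)B => ((B)B)B   [B → ( B ) B]
((B)B)B => (((B)B)B)B   [B → ( B ) B]
(((B)B)B)B => (((())B)B)B   [B → ( )]
(((())B)B)B => (((())(B)B)B)B   [B → ( B ) B]
(((())(B)B)B)B => (((())(())B)B)B   [B → ( )]
(((())(())B)B)B => (((())(())())B)B   [B → ( )]
(((())(())())B)B => (((())(())())())B   [B → ( )]
(((())(())())())B => (((())(())())())()   [B → ( )]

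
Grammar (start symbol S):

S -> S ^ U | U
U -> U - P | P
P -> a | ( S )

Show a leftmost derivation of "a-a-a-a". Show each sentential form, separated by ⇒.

S ⇒ U   [S -> U]
U ⇒ U-P   [U -> U - P]
U-P ⇒ U-P-P   [U -> U - P]
U-P-P ⇒ U-P-P-P   [U -> U - P]
U-P-P-P ⇒ P-P-P-P   [U -> P]
P-P-P-P ⇒ a-P-P-P   [P -> a]
a-P-P-P ⇒ a-a-P-P   [P -> a]
a-a-P-P ⇒ a-a-a-P   [P -> a]
a-a-a-P ⇒ a-a-a-a   [P -> a]

S⇒U⇒U-P⇒U-P-P⇒U-P-P-P⇒P-P-P-P⇒a-P-P-P⇒a-a-P-P⇒a-a-a-P⇒a-a-a-a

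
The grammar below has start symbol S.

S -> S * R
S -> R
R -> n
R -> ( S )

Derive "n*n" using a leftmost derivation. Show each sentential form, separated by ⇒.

S ⇒ S*R   [S -> S * R]
S*R ⇒ R*R   [S -> R]
R*R ⇒ n*R   [R -> n]
n*R ⇒ n*n   [R -> n]

S ⇒ S*R ⇒ R*R ⇒ n*R ⇒ n*n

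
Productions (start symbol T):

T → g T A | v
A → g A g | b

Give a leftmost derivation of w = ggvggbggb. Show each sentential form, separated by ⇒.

T ⇒ gTA   [T → g T A]
gTA ⇒ ggTAA   [T → g T A]
ggTAA ⇒ ggvAA   [T → v]
ggvAA ⇒ ggvgAgA   [A → g A g]
ggvgAgA ⇒ ggvggAggA   [A → g A g]
ggvggAggA ⇒ ggvggbggA   [A → b]
ggvggbggA ⇒ ggvggbggb   [A → b]

T⇒gTA⇒ggTAA⇒ggvAA⇒ggvgAgA⇒ggvggAggA⇒ggvggbggA⇒ggvggbggb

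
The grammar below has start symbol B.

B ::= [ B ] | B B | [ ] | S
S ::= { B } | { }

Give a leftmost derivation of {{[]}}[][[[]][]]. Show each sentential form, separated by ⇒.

B⇒BB⇒SB⇒{B}B⇒{S}B⇒{{B}}B⇒{{[]}}B⇒{{[]}}BB⇒{{[]}}[]B⇒{{[]}}[][B]⇒{{[]}}[][BB]⇒{{[]}}[][[B]B]⇒{{[]}}[][[[]]B]⇒{{[]}}[][[[]][]]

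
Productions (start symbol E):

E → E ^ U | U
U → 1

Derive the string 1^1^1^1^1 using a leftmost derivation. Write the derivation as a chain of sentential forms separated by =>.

E => E^U   [E → E ^ U]
E^U => E^U^U   [E → E ^ U]
E^U^U => E^U^U^U   [E → E ^ U]
E^U^U^U => E^U^U^U^U   [E → E ^ U]
E^U^U^U^U => U^U^U^U^U   [E → U]
U^U^U^U^U => 1^U^U^U^U   [U → 1]
1^U^U^U^U => 1^1^U^U^U   [U → 1]
1^1^U^U^U => 1^1^1^U^U   [U → 1]
1^1^1^U^U => 1^1^1^1^U   [U → 1]
1^1^1^1^U => 1^1^1^1^1   [U → 1]

E=>E^U=>E^U^U=>E^U^U^U=>E^U^U^U^U=>U^U^U^U^U=>1^U^U^U^U=>1^1^U^U^U=>1^1^1^U^U=>1^1^1^1^U=>1^1^1^1^1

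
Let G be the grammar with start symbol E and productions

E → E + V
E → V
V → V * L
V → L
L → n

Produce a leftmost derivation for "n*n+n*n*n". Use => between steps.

E => E+V   [E → E + V]
E+V => V+V   [E → V]
V+V => V*L+V   [V → V * L]
V*L+V => L*L+V   [V → L]
L*L+V => n*L+V   [L → n]
n*L+V => n*n+V   [L → n]
n*n+V => n*n+V*L   [V → V * L]
n*n+V*L => n*n+V*L*L   [V → V * L]
n*n+V*L*L => n*n+L*L*L   [V → L]
n*n+L*L*L => n*n+n*L*L   [L → n]
n*n+n*L*L => n*n+n*n*L   [L → n]
n*n+n*n*L => n*n+n*n*n   [L → n]

E => E+V => V+V => V*L+V => L*L+V => n*L+V => n*n+V => n*n+V*L => n*n+V*L*L => n*n+L*L*L => n*n+n*L*L => n*n+n*n*L => n*n+n*n*n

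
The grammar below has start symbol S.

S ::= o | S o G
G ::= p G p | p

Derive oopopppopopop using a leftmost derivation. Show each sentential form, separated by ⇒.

S ⇒ SoG ⇒ SoGoG ⇒ SoGoGoG ⇒ SoGoGoGoG ⇒ SoGoGoGoGoG ⇒ ooGoGoGoGoG ⇒ oopoGoGoGoG ⇒ oopopGpoGoGoG ⇒ oopopppoGoGoG ⇒ oopopppopoGoG ⇒ oopopppopopoG ⇒ oopopppopopop

S ⇒ SoG   [S ::= S o G]
SoG ⇒ SoGoG   [S ::= S o G]
SoGoG ⇒ SoGoGoG   [S ::= S o G]
SoGoGoG ⇒ SoGoGoGoG   [S ::= S o G]
SoGoGoGoG ⇒ SoGoGoGoGoG   [S ::= S o G]
SoGoGoGoGoG ⇒ ooGoGoGoGoG   [S ::= o]
ooGoGoGoGoG ⇒ oopoGoGoGoG   [G ::= p]
oopoGoGoGoG ⇒ oopopGpoGoGoG   [G ::= p G p]
oopopGpoGoGoG ⇒ oopopppoGoGoG   [G ::= p]
oopopppoGoGoG ⇒ oopopppopoGoG   [G ::= p]
oopopppopoGoG ⇒ oopopppopopoG   [G ::= p]
oopopppopopoG ⇒ oopopppopopop   [G ::= p]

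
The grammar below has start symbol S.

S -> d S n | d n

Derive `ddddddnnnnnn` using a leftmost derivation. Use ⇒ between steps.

S ⇒ dSn   [S -> d S n]
dSn ⇒ ddSnn   [S -> d S n]
ddSnn ⇒ dddSnnn   [S -> d S n]
dddSnnn ⇒ ddddSnnnn   [S -> d S n]
ddddSnnnn ⇒ dddddSnnnnn   [S -> d S n]
dddddSnnnnn ⇒ ddddddnnnnnn   [S -> d n]

S⇒dSn⇒ddSnn⇒dddSnnn⇒ddddSnnnn⇒dddddSnnnnn⇒ddddddnnnnnn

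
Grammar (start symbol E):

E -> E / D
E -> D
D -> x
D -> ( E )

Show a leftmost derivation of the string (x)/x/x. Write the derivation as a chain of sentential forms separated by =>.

E=>E/D=>E/D/D=>D/D/D=>(E)/D/D=>(D)/D/D=>(x)/D/D=>(x)/x/D=>(x)/x/x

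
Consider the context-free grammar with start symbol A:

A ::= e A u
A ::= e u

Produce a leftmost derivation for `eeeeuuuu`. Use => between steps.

A => eAu   [A ::= e A u]
eAu => eeAuu   [A ::= e A u]
eeAuu => eeeAuuu   [A ::= e A u]
eeeAuuu => eeeeuuuu   [A ::= e u]

A => eAu => eeAuu => eeeAuuu => eeeeuuuu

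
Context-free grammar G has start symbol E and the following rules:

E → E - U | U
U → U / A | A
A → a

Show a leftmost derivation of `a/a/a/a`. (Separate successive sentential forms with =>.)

E=>U=>U/A=>U/A/A=>U/A/A/A=>A/A/A/A=>a/A/A/A=>a/a/A/A=>a/a/a/A=>a/a/a/a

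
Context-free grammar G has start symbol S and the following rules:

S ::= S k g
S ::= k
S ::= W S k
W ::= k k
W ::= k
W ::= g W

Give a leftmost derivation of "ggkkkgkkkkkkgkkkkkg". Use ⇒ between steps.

S ⇒ Skg ⇒ WSkkg ⇒ gWSkkg ⇒ ggWSkkg ⇒ ggkkSkkg ⇒ ggkkWSkkkg ⇒ ggkkkSkkkg ⇒ ggkkkWSkkkkg ⇒ ggkkkgWSkkkkg ⇒ ggkkkgkkSkkkkg ⇒ ggkkkgkkWSkkkkkg ⇒ ggkkkgkkkkSkkkkkg ⇒ ggkkkgkkkkSkgkkkkkg ⇒ ggkkkgkkkkkkgkkkkkg

S ⇒ Skg   [S ::= S k g]
Skg ⇒ WSkkg   [S ::= W S k]
WSkkg ⇒ gWSkkg   [W ::= g W]
gWSkkg ⇒ ggWSkkg   [W ::= g W]
ggWSkkg ⇒ ggkkSkkg   [W ::= k k]
ggkkSkkg ⇒ ggkkWSkkkg   [S ::= W S k]
ggkkWSkkkg ⇒ ggkkkSkkkg   [W ::= k]
ggkkkSkkkg ⇒ ggkkkWSkkkkg   [S ::= W S k]
ggkkkWSkkkkg ⇒ ggkkkgWSkkkkg   [W ::= g W]
ggkkkgWSkkkkg ⇒ ggkkkgkkSkkkkg   [W ::= k k]
ggkkkgkkSkkkkg ⇒ ggkkkgkkWSkkkkkg   [S ::= W S k]
ggkkkgkkWSkkkkkg ⇒ ggkkkgkkkkSkkkkkg   [W ::= k k]
ggkkkgkkkkSkkkkkg ⇒ ggkkkgkkkkSkgkkkkkg   [S ::= S k g]
ggkkkgkkkkSkgkkkkkg ⇒ ggkkkgkkkkkkgkkkkkg   [S ::= k]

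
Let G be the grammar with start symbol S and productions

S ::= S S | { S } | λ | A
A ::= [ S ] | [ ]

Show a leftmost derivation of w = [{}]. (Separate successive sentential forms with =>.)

S => SS => AS => [S]S => [{S}]S => [{}]S => [{}]

S => SS   [S ::= S S]
SS => AS   [S ::= A]
AS => [S]S   [A ::= [ S ]]
[S]S => [{S}]S   [S ::= { S }]
[{S}]S => [{}]S   [S ::= λ]
[{}]S => [{}]   [S ::= λ]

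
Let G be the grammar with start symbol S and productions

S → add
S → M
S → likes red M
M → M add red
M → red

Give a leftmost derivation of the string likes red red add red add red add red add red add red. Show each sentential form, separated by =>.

S => likes red M => likes red M add red => likes red M add red add red => likes red M add red add red add red => likes red M add red add red add red add red => likes red M add red add red add red add red add red => likes red red add red add red add red add red add red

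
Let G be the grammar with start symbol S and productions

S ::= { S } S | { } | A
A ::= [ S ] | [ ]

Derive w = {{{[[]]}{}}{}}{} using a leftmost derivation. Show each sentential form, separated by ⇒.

S ⇒ {S}S   [S ::= { S } S]
{S}S ⇒ {{S}S}S   [S ::= { S } S]
{{S}S}S ⇒ {{{S}S}S}S   [S ::= { S } S]
{{{S}S}S}S ⇒ {{{A}S}S}S   [S ::= A]
{{{A}S}S}S ⇒ {{{[S]}S}S}S   [A ::= [ S ]]
{{{[S]}S}S}S ⇒ {{{[A]}S}S}S   [S ::= A]
{{{[A]}S}S}S ⇒ {{{[[]]}S}S}S   [A ::= [ ]]
{{{[[]]}S}S}S ⇒ {{{[[]]}{}}S}S   [S ::= { }]
{{{[[]]}{}}S}S ⇒ {{{[[]]}{}}{}}S   [S ::= { }]
{{{[[]]}{}}{}}S ⇒ {{{[[]]}{}}{}}{}   [S ::= { }]

S ⇒ {S}S ⇒ {{S}S}S ⇒ {{{S}S}S}S ⇒ {{{A}S}S}S ⇒ {{{[S]}S}S}S ⇒ {{{[A]}S}S}S ⇒ {{{[[]]}S}S}S ⇒ {{{[[]]}{}}S}S ⇒ {{{[[]]}{}}{}}S ⇒ {{{[[]]}{}}{}}{}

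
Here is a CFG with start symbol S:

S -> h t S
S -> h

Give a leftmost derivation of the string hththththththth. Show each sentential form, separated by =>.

S => htS   [S -> h t S]
htS => hthtS   [S -> h t S]
hthtS => hththtS   [S -> h t S]
hththtS => hthththtS   [S -> h t S]
hthththtS => hththththtS   [S -> h t S]
hththththtS => hthththththtS   [S -> h t S]
hthththththtS => hththththththtS   [S -> h t S]
hththththththtS => hththththththth   [S -> h]

S => htS => hthtS => hththtS => hthththtS => hththththtS => hthththththtS => hththththththtS => hththththththth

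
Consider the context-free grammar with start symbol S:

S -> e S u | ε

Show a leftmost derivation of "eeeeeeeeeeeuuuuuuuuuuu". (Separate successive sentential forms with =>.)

S => eSu => eeSuu => eeeSuuu => eeeeSuuuu => eeeeeSuuuuu => eeeeeeSuuuuuu => eeeeeeeSuuuuuuu => eeeeeeeeSuuuuuuuu => eeeeeeeeeSuuuuuuuuu => eeeeeeeeeeSuuuuuuuuuu => eeeeeeeeeeeSuuuuuuuuuuu => eeeeeeeeeeeuuuuuuuuuuu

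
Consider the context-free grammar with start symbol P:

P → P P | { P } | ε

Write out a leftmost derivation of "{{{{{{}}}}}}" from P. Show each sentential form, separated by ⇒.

P ⇒ {P}   [P → { P }]
{P} ⇒ {{P}}   [P → { P }]
{{P}} ⇒ {{{P}}}   [P → { P }]
{{{P}}} ⇒ {{{{P}}}}   [P → { P }]
{{{{P}}}} ⇒ {{{{{P}}}}}   [P → { P }]
{{{{{P}}}}} ⇒ {{{{{PP}}}}}   [P → P P]
{{{{{PP}}}}} ⇒ {{{{{{P}P}}}}}   [P → { P }]
{{{{{{P}P}}}}} ⇒ {{{{{{}P}}}}}   [P → ε]
{{{{{{}P}}}}} ⇒ {{{{{{}}}}}}   [P → ε]

P ⇒ {P} ⇒ {{P}} ⇒ {{{P}}} ⇒ {{{{P}}}} ⇒ {{{{{P}}}}} ⇒ {{{{{PP}}}}} ⇒ {{{{{{P}P}}}}} ⇒ {{{{{{}P}}}}} ⇒ {{{{{{}}}}}}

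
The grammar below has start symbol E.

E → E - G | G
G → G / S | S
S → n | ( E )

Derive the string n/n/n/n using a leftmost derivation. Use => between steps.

E => G => G/S => G/S/S => G/S/S/S => S/S/S/S => n/S/S/S => n/n/S/S => n/n/n/S => n/n/n/n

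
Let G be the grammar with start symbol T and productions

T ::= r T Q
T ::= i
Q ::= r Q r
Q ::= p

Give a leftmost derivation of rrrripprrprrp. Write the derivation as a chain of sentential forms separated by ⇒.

T ⇒ rTQ   [T ::= r T Q]
rTQ ⇒ rrTQQ   [T ::= r T Q]
rrTQQ ⇒ rrrTQQQ   [T ::= r T Q]
rrrTQQQ ⇒ rrrrTQQQQ   [T ::= r T Q]
rrrrTQQQQ ⇒ rrrriQQQQ   [T ::= i]
rrrriQQQQ ⇒ rrrripQQQ   [Q ::= p]
rrrripQQQ ⇒ rrrrippQQ   [Q ::= p]
rrrrippQQ ⇒ rrrripprQrQ   [Q ::= r Q r]
rrrripprQrQ ⇒ rrrripprrQrrQ   [Q ::= r Q r]
rrrripprrQrrQ ⇒ rrrripprrprrQ   [Q ::= p]
rrrripprrprrQ ⇒ rrrripprrprrp   [Q ::= p]

T ⇒ rTQ ⇒ rrTQQ ⇒ rrrTQQQ ⇒ rrrrTQQQQ ⇒ rrrriQQQQ ⇒ rrrripQQQ ⇒ rrrrippQQ ⇒ rrrripprQrQ ⇒ rrrripprrQrrQ ⇒ rrrripprrprrQ ⇒ rrrripprrprrp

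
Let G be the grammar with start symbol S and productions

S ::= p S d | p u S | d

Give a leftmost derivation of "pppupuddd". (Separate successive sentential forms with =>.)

S => pSd   [S ::= p S d]
pSd => ppSdd   [S ::= p S d]
ppSdd => pppuSdd   [S ::= p u S]
pppuSdd => pppupuSdd   [S ::= p u S]
pppupuSdd => pppupuddd   [S ::= d]

S=>pSd=>ppSdd=>pppuSdd=>pppupuSdd=>pppupuddd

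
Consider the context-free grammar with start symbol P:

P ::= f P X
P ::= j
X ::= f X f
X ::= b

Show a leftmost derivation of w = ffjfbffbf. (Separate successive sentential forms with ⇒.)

P ⇒ fPX   [P ::= f P X]
fPX ⇒ ffPXX   [P ::= f P X]
ffPXX ⇒ ffjXX   [P ::= j]
ffjXX ⇒ ffjfXfX   [X ::= f X f]
ffjfXfX ⇒ ffjfbfX   [X ::= b]
ffjfbfX ⇒ ffjfbffXf   [X ::= f X f]
ffjfbffXf ⇒ ffjfbffbf   [X ::= b]

P⇒fPX⇒ffPXX⇒ffjXX⇒ffjfXfX⇒ffjfbfX⇒ffjfbffXf⇒ffjfbffbf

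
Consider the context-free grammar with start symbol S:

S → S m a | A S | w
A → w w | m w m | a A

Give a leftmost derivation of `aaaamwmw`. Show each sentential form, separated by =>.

S => AS => aAS => aaAS => aaaAS => aaaaAS => aaaamwmS => aaaamwmw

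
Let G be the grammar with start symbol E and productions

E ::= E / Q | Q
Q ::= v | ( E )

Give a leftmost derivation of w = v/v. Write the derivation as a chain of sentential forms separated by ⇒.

E ⇒ E/Q   [E ::= E / Q]
E/Q ⇒ Q/Q   [E ::= Q]
Q/Q ⇒ v/Q   [Q ::= v]
v/Q ⇒ v/v   [Q ::= v]

E ⇒ E/Q ⇒ Q/Q ⇒ v/Q ⇒ v/v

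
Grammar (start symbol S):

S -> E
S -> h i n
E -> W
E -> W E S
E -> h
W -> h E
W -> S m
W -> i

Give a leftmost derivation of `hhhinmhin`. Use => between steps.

S => E => WES => hEES => hhES => hhWS => hhSmS => hhhinmS => hhhinmhin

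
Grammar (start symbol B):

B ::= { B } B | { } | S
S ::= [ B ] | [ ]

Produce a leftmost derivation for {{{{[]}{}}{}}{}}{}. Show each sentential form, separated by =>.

B => {B}B => {{B}B}B => {{{B}B}B}B => {{{{B}B}B}B}B => {{{{S}B}B}B}B => {{{{[]}B}B}B}B => {{{{[]}{}}B}B}B => {{{{[]}{}}{}}B}B => {{{{[]}{}}{}}{}}B => {{{{[]}{}}{}}{}}{}

B => {B}B   [B ::= { B } B]
{B}B => {{B}B}B   [B ::= { B } B]
{{B}B}B => {{{B}B}B}B   [B ::= { B } B]
{{{B}B}B}B => {{{{B}B}B}B}B   [B ::= { B } B]
{{{{B}B}B}B}B => {{{{S}B}B}B}B   [B ::= S]
{{{{S}B}B}B}B => {{{{[]}B}B}B}B   [S ::= [ ]]
{{{{[]}B}B}B}B => {{{{[]}{}}B}B}B   [B ::= { }]
{{{{[]}{}}B}B}B => {{{{[]}{}}{}}B}B   [B ::= { }]
{{{{[]}{}}{}}B}B => {{{{[]}{}}{}}{}}B   [B ::= { }]
{{{{[]}{}}{}}{}}B => {{{{[]}{}}{}}{}}{}   [B ::= { }]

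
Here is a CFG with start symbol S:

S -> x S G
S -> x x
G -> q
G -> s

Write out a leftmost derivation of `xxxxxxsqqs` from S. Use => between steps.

S => xSG   [S -> x S G]
xSG => xxSGG   [S -> x S G]
xxSGG => xxxSGGG   [S -> x S G]
xxxSGGG => xxxxSGGGG   [S -> x S G]
xxxxSGGGG => xxxxxxGGGG   [S -> x x]
xxxxxxGGGG => xxxxxxsGGG   [G -> s]
xxxxxxsGGG => xxxxxxsqGG   [G -> q]
xxxxxxsqGG => xxxxxxsqqG   [G -> q]
xxxxxxsqqG => xxxxxxsqqs   [G -> s]

S => xSG => xxSGG => xxxSGGG => xxxxSGGGG => xxxxxxGGGG => xxxxxxsGGG => xxxxxxsqGG => xxxxxxsqqG => xxxxxxsqqs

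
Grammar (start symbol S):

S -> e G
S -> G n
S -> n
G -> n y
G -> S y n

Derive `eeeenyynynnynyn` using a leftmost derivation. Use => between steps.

S=>eG=>eSyn=>eeGyn=>eeSynyn=>eeGnynyn=>eeSynnynyn=>eeeGynnynyn=>eeeSynynnynyn=>eeeeGynynnynyn=>eeeenyynynnynyn

S => eG   [S -> e G]
eG => eSyn   [G -> S y n]
eSyn => eeGyn   [S -> e G]
eeGyn => eeSynyn   [G -> S y n]
eeSynyn => eeGnynyn   [S -> G n]
eeGnynyn => eeSynnynyn   [G -> S y n]
eeSynnynyn => eeeGynnynyn   [S -> e G]
eeeGynnynyn => eeeSynynnynyn   [G -> S y n]
eeeSynynnynyn => eeeeGynynnynyn   [S -> e G]
eeeeGynynnynyn => eeeenyynynnynyn   [G -> n y]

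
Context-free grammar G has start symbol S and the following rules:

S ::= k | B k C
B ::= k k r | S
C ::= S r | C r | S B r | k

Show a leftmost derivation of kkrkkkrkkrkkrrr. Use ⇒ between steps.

S ⇒ BkC ⇒ kkrkC ⇒ kkrkCr ⇒ kkrkSBrr ⇒ kkrkBkCBrr ⇒ kkrkkkrkCBrr ⇒ kkrkkkrkSrBrr ⇒ kkrkkkrkkrBrr ⇒ kkrkkkrkkrkkrrr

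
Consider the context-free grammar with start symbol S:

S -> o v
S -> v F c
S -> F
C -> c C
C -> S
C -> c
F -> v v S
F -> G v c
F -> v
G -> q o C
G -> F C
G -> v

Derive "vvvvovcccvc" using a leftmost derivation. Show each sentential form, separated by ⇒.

S ⇒ F ⇒ vvS ⇒ vvF ⇒ vvGvc ⇒ vvFCvc ⇒ vvvvSCvc ⇒ vvvvovCvc ⇒ vvvvovcCvc ⇒ vvvvovccCvc ⇒ vvvvovcccvc

S ⇒ F   [S -> F]
F ⇒ vvS   [F -> v v S]
vvS ⇒ vvF   [S -> F]
vvF ⇒ vvGvc   [F -> G v c]
vvGvc ⇒ vvFCvc   [G -> F C]
vvFCvc ⇒ vvvvSCvc   [F -> v v S]
vvvvSCvc ⇒ vvvvovCvc   [S -> o v]
vvvvovCvc ⇒ vvvvovcCvc   [C -> c C]
vvvvovcCvc ⇒ vvvvovccCvc   [C -> c C]
vvvvovccCvc ⇒ vvvvovcccvc   [C -> c]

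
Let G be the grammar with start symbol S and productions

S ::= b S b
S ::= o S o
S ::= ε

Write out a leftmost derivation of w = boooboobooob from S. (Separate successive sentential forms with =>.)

S => bSb   [S ::= b S b]
bSb => boSob   [S ::= o S o]
boSob => booSoob   [S ::= o S o]
booSoob => boooSooob   [S ::= o S o]
boooSooob => booobSbooob   [S ::= b S b]
booobSbooob => boooboSobooob   [S ::= o S o]
boooboSobooob => boooboobooob   [S ::= ε]

S => bSb => boSob => booSoob => boooSooob => booobSbooob => boooboSobooob => boooboobooob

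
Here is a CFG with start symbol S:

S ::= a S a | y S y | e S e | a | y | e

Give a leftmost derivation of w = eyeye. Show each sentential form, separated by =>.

S => eSe   [S ::= e S e]
eSe => eySye   [S ::= y S y]
eySye => eyeye   [S ::= e]

S => eSe => eySye => eyeye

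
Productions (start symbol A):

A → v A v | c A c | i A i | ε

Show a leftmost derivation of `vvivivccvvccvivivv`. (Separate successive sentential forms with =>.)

A => vAv => vvAvv => vviAivv => vvivAvivv => vviviAivivv => vvivivAvivivv => vvivivcAcvivivv => vvivivccAccvivivv => vvivivccvAvccvivivv => vvivivccvvccvivivv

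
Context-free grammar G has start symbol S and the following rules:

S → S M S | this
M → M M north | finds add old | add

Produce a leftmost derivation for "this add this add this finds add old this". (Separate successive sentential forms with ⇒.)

S ⇒ S M S ⇒ S M S M S ⇒ S M S M S M S ⇒ this M S M S M S ⇒ this add S M S M S ⇒ this add this M S M S ⇒ this add this add S M S ⇒ this add this add this M S ⇒ this add this add this finds add old S ⇒ this add this add this finds add old this

S ⇒ S M S   [S → S M S]
S M S ⇒ S M S M S   [S → S M S]
S M S M S ⇒ S M S M S M S   [S → S M S]
S M S M S M S ⇒ this M S M S M S   [S → this]
this M S M S M S ⇒ this add S M S M S   [M → add]
this add S M S M S ⇒ this add this M S M S   [S → this]
this add this M S M S ⇒ this add this add S M S   [M → add]
this add this add S M S ⇒ this add this add this M S   [S → this]
this add this add this M S ⇒ this add this add this finds add old S   [M → finds add old]
this add this add this finds add old S ⇒ this add this add this finds add old this   [S → this]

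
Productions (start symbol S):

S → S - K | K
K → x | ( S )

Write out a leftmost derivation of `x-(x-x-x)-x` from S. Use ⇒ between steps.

S ⇒ S-K   [S → S - K]
S-K ⇒ S-K-K   [S → S - K]
S-K-K ⇒ K-K-K   [S → K]
K-K-K ⇒ x-K-K   [K → x]
x-K-K ⇒ x-(S)-K   [K → ( S )]
x-(S)-K ⇒ x-(S-K)-K   [S → S - K]
x-(S-K)-K ⇒ x-(S-K-K)-K   [S → S - K]
x-(S-K-K)-K ⇒ x-(K-K-K)-K   [S → K]
x-(K-K-K)-K ⇒ x-(x-K-K)-K   [K → x]
x-(x-K-K)-K ⇒ x-(x-x-K)-K   [K → x]
x-(x-x-K)-K ⇒ x-(x-x-x)-K   [K → x]
x-(x-x-x)-K ⇒ x-(x-x-x)-x   [K → x]

S ⇒ S-K ⇒ S-K-K ⇒ K-K-K ⇒ x-K-K ⇒ x-(S)-K ⇒ x-(S-K)-K ⇒ x-(S-K-K)-K ⇒ x-(K-K-K)-K ⇒ x-(x-K-K)-K ⇒ x-(x-x-K)-K ⇒ x-(x-x-x)-K ⇒ x-(x-x-x)-x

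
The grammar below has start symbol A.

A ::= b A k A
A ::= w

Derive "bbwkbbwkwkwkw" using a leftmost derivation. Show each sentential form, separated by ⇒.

A ⇒ bAkA ⇒ bbAkAkA ⇒ bbwkAkA ⇒ bbwkbAkAkA ⇒ bbwkbbAkAkAkA ⇒ bbwkbbwkAkAkA ⇒ bbwkbbwkwkAkA ⇒ bbwkbbwkwkwkA ⇒ bbwkbbwkwkwkw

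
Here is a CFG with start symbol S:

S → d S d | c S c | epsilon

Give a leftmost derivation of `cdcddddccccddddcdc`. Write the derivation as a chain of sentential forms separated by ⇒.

S ⇒ cSc ⇒ cdSdc ⇒ cdcScdc ⇒ cdcdSdcdc ⇒ cdcddSddcdc ⇒ cdcdddSdddcdc ⇒ cdcddddSddddcdc ⇒ cdcddddcScddddcdc ⇒ cdcddddccSccddddcdc ⇒ cdcddddccccddddcdc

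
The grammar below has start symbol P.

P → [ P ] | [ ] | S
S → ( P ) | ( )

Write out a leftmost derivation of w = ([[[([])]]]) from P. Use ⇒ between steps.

P ⇒ S   [P → S]
S ⇒ (P)   [S → ( P )]
(P) ⇒ ([P])   [P → [ P ]]
([P]) ⇒ ([[P]])   [P → [ P ]]
([[P]]) ⇒ ([[[P]]])   [P → [ P ]]
([[[P]]]) ⇒ ([[[S]]])   [P → S]
([[[S]]]) ⇒ ([[[(P)]]])   [S → ( P )]
([[[(P)]]]) ⇒ ([[[([])]]])   [P → [ ]]

P ⇒ S ⇒ (P) ⇒ ([P]) ⇒ ([[P]]) ⇒ ([[[P]]]) ⇒ ([[[S]]]) ⇒ ([[[(P)]]]) ⇒ ([[[([])]]])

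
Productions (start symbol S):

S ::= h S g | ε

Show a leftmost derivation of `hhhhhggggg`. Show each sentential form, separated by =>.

S=>hSg=>hhSgg=>hhhSggg=>hhhhSgggg=>hhhhhSggggg=>hhhhhggggg

S => hSg   [S ::= h S g]
hSg => hhSgg   [S ::= h S g]
hhSgg => hhhSggg   [S ::= h S g]
hhhSggg => hhhhSgggg   [S ::= h S g]
hhhhSgggg => hhhhhSggggg   [S ::= h S g]
hhhhhSggggg => hhhhhggggg   [S ::= ε]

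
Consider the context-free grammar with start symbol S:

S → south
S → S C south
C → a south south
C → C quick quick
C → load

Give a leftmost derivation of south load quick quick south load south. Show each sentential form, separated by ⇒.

S ⇒ S C south ⇒ S C south C south ⇒ south C south C south ⇒ south C quick quick south C south ⇒ south load quick quick south C south ⇒ south load quick quick south load south

S ⇒ S C south   [S → S C south]
S C south ⇒ S C south C south   [S → S C south]
S C south C south ⇒ south C south C south   [S → south]
south C south C south ⇒ south C quick quick south C south   [C → C quick quick]
south C quick quick south C south ⇒ south load quick quick south C south   [C → load]
south load quick quick south C south ⇒ south load quick quick south load south   [C → load]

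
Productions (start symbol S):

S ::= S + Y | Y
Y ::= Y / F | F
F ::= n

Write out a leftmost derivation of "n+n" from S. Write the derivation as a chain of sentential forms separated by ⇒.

S⇒S+Y⇒Y+Y⇒F+Y⇒n+Y⇒n+F⇒n+n

S ⇒ S+Y   [S ::= S + Y]
S+Y ⇒ Y+Y   [S ::= Y]
Y+Y ⇒ F+Y   [Y ::= F]
F+Y ⇒ n+Y   [F ::= n]
n+Y ⇒ n+F   [Y ::= F]
n+F ⇒ n+n   [F ::= n]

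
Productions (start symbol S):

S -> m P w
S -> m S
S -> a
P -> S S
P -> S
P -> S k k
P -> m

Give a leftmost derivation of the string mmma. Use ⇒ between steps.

S ⇒ mS ⇒ mmS ⇒ mmmS ⇒ mmma

S ⇒ mS   [S -> m S]
mS ⇒ mmS   [S -> m S]
mmS ⇒ mmmS   [S -> m S]
mmmS ⇒ mmma   [S -> a]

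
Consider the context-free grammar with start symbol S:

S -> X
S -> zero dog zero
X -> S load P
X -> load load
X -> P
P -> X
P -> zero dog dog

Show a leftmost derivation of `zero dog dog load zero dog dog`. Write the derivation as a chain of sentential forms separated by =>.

S => X => S load P => X load P => P load P => zero dog dog load P => zero dog dog load zero dog dog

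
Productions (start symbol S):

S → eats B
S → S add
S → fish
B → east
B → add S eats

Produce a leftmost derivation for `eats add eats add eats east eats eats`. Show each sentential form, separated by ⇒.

S ⇒ eats B   [S → eats B]
eats B ⇒ eats add S eats   [B → add S eats]
eats add S eats ⇒ eats add eats B eats   [S → eats B]
eats add eats B eats ⇒ eats add eats add S eats eats   [B → add S eats]
eats add eats add S eats eats ⇒ eats add eats add eats B eats eats   [S → eats B]
eats add eats add eats B eats eats ⇒ eats add eats add eats east eats eats   [B → east]

S ⇒ eats B ⇒ eats add S eats ⇒ eats add eats B eats ⇒ eats add eats add S eats eats ⇒ eats add eats add eats B eats eats ⇒ eats add eats add eats east eats eats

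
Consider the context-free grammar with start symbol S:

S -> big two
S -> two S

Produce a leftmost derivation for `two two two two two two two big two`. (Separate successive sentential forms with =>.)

S => two S => two two S => two two two S => two two two two S => two two two two two S => two two two two two two S => two two two two two two two S => two two two two two two two big two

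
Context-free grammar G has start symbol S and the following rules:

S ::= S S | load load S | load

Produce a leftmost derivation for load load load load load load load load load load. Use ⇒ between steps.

S ⇒ load load S ⇒ load load S S ⇒ load load load S ⇒ load load load load load S ⇒ load load load load load load load S ⇒ load load load load load load load load load S ⇒ load load load load load load load load load load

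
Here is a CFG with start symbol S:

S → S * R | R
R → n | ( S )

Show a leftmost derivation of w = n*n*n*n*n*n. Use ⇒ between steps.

S ⇒ S*R   [S → S * R]
S*R ⇒ S*R*R   [S → S * R]
S*R*R ⇒ S*R*R*R   [S → S * R]
S*R*R*R ⇒ S*R*R*R*R   [S → S * R]
S*R*R*R*R ⇒ S*R*R*R*R*R   [S → S * R]
S*R*R*R*R*R ⇒ R*R*R*R*R*R   [S → R]
R*R*R*R*R*R ⇒ n*R*R*R*R*R   [R → n]
n*R*R*R*R*R ⇒ n*n*R*R*R*R   [R → n]
n*n*R*R*R*R ⇒ n*n*n*R*R*R   [R → n]
n*n*n*R*R*R ⇒ n*n*n*n*R*R   [R → n]
n*n*n*n*R*R ⇒ n*n*n*n*n*R   [R → n]
n*n*n*n*n*R ⇒ n*n*n*n*n*n   [R → n]

S ⇒ S*R ⇒ S*R*R ⇒ S*R*R*R ⇒ S*R*R*R*R ⇒ S*R*R*R*R*R ⇒ R*R*R*R*R*R ⇒ n*R*R*R*R*R ⇒ n*n*R*R*R*R ⇒ n*n*n*R*R*R ⇒ n*n*n*n*R*R ⇒ n*n*n*n*n*R ⇒ n*n*n*n*n*n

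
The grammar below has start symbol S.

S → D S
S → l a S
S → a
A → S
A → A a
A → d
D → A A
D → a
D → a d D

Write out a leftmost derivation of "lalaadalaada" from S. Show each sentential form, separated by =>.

S => laS => lalaS => lalaDS => lalaadDS => lalaadaS => lalaadaDS => lalaadaAAS => lalaadaSAS => lalaadalaSAS => lalaadalaaAS => lalaadalaadS => lalaadalaada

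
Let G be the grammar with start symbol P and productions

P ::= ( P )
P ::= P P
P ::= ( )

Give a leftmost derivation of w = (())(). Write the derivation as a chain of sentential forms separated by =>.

P => PP => (P)P => (())P => (())()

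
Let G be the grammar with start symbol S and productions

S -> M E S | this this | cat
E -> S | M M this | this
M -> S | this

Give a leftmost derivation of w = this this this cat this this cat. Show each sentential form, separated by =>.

S => M E S => this E S => this M M this S => this S M this S => this M E S M this S => this this E S M this S => this this this S M this S => this this this cat M this S => this this this cat this this S => this this this cat this this cat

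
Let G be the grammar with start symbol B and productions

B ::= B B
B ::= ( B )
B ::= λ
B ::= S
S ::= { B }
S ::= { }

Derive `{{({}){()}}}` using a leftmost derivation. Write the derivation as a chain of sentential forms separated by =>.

B=>S=>{B}=>{S}=>{{B}}=>{{BB}}=>{{(B)B}}=>{{(S)B}}=>{{({})B}}=>{{({})S}}=>{{({}){B}}}=>{{({}){(B)}}}=>{{({}){()}}}

B => S   [B ::= S]
S => {B}   [S ::= { B }]
{B} => {S}   [B ::= S]
{S} => {{B}}   [S ::= { B }]
{{B}} => {{BB}}   [B ::= B B]
{{BB}} => {{(B)B}}   [B ::= ( B )]
{{(B)B}} => {{(S)B}}   [B ::= S]
{{(S)B}} => {{({})B}}   [S ::= { }]
{{({})B}} => {{({})S}}   [B ::= S]
{{({})S}} => {{({}){B}}}   [S ::= { B }]
{{({}){B}}} => {{({}){(B)}}}   [B ::= ( B )]
{{({}){(B)}}} => {{({}){()}}}   [B ::= λ]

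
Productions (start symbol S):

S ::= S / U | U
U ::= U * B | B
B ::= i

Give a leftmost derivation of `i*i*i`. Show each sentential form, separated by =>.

S=>U=>U*B=>U*B*B=>B*B*B=>i*B*B=>i*i*B=>i*i*i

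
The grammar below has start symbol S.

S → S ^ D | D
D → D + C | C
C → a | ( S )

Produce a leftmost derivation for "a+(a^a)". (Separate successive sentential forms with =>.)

S => D => D+C => C+C => a+C => a+(S) => a+(S^D) => a+(D^D) => a+(C^D) => a+(a^D) => a+(a^C) => a+(a^a)

S => D   [S → D]
D => D+C   [D → D + C]
D+C => C+C   [D → C]
C+C => a+C   [C → a]
a+C => a+(S)   [C → ( S )]
a+(S) => a+(S^D)   [S → S ^ D]
a+(S^D) => a+(D^D)   [S → D]
a+(D^D) => a+(C^D)   [D → C]
a+(C^D) => a+(a^D)   [C → a]
a+(a^D) => a+(a^C)   [D → C]
a+(a^C) => a+(a^a)   [C → a]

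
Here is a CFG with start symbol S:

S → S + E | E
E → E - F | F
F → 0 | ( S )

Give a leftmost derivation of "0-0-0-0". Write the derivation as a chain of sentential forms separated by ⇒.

S ⇒ E   [S → E]
E ⇒ E-F   [E → E - F]
E-F ⇒ E-F-F   [E → E - F]
E-F-F ⇒ E-F-F-F   [E → E - F]
E-F-F-F ⇒ F-F-F-F   [E → F]
F-F-F-F ⇒ 0-F-F-F   [F → 0]
0-F-F-F ⇒ 0-0-F-F   [F → 0]
0-0-F-F ⇒ 0-0-0-F   [F → 0]
0-0-0-F ⇒ 0-0-0-0   [F → 0]

S ⇒ E ⇒ E-F ⇒ E-F-F ⇒ E-F-F-F ⇒ F-F-F-F ⇒ 0-F-F-F ⇒ 0-0-F-F ⇒ 0-0-0-F ⇒ 0-0-0-0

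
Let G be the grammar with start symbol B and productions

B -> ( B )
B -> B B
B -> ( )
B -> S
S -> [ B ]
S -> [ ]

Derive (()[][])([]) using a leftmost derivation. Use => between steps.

B => BB   [B -> B B]
BB => (B)B   [B -> ( B )]
(B)B => (BB)B   [B -> B B]
(BB)B => (BBB)B   [B -> B B]
(BBB)B => (()BB)B   [B -> ( )]
(()BB)B => (()SB)B   [B -> S]
(()SB)B => (()[]B)B   [S -> [ ]]
(()[]B)B => (()[]S)B   [B -> S]
(()[]S)B => (()[][])B   [S -> [ ]]
(()[][])B => (()[][])(B)   [B -> ( B )]
(()[][])(B) => (()[][])(S)   [B -> S]
(()[][])(S) => (()[][])([])   [S -> [ ]]

B => BB => (B)B => (BB)B => (BBB)B => (()BB)B => (()SB)B => (()[]B)B => (()[]S)B => (()[][])B => (()[][])(B) => (()[][])(S) => (()[][])([])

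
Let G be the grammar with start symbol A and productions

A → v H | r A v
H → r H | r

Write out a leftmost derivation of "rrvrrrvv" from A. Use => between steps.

A => rAv => rrAvv => rrvHvv => rrvrHvv => rrvrrHvv => rrvrrrvv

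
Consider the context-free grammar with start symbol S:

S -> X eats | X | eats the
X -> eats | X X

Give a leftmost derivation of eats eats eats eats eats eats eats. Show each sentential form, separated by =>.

S => X   [S -> X]
X => X X   [X -> X X]
X X => X X X   [X -> X X]
X X X => X X X X   [X -> X X]
X X X X => X X X X X   [X -> X X]
X X X X X => X X X X X X   [X -> X X]
X X X X X X => X X X X X X X   [X -> X X]
X X X X X X X => eats X X X X X X   [X -> eats]
eats X X X X X X => eats eats X X X X X   [X -> eats]
eats eats X X X X X => eats eats eats X X X X   [X -> eats]
eats eats eats X X X X => eats eats eats eats X X X   [X -> eats]
eats eats eats eats X X X => eats eats eats eats eats X X   [X -> eats]
eats eats eats eats eats X X => eats eats eats eats eats eats X   [X -> eats]
eats eats eats eats eats eats X => eats eats eats eats eats eats eats   [X -> eats]

S => X => X X => X X X => X X X X => X X X X X => X X X X X X => X X X X X X X => eats X X X X X X => eats eats X X X X X => eats eats eats X X X X => eats eats eats eats X X X => eats eats eats eats eats X X => eats eats eats eats eats eats X => eats eats eats eats eats eats eats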